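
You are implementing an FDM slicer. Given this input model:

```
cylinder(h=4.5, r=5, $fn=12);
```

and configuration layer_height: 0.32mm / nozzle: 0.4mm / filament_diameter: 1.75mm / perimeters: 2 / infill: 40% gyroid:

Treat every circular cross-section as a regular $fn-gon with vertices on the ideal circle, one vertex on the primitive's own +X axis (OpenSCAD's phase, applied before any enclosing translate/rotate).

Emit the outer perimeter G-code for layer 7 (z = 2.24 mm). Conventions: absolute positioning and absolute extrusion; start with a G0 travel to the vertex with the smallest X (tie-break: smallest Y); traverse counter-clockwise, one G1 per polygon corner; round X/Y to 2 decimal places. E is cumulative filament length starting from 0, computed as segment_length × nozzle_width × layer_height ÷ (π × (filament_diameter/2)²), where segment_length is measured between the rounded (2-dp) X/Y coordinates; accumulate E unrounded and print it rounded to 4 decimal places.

At z = 2.24 mm: the r=5 cylinder contributes a regular 12-gon of circumradius 5. The outline is a single polygon with 12 vertices. Extrusion per mm of travel: 0.4 × 0.32 / (π × 0.875²) = 0.053216. Accumulating E over each segment gives final E = 1.6528.

G0 X-5.00 Y0.00 Z2.24
G1 X-4.33 Y-2.50 E0.1377
G1 X-2.50 Y-4.33 E0.2755
G1 X0.00 Y-5.00 E0.4132
G1 X2.50 Y-4.33 E0.5509
G1 X4.33 Y-2.50 E0.6887
G1 X5.00 Y0.00 E0.8264
G1 X4.33 Y2.50 E0.9641
G1 X2.50 Y4.33 E1.1018
G1 X0.00 Y5.00 E1.2396
G1 X-2.50 Y4.33 E1.3773
G1 X-4.33 Y2.50 E1.5150
G1 X-5.00 Y0.00 E1.6528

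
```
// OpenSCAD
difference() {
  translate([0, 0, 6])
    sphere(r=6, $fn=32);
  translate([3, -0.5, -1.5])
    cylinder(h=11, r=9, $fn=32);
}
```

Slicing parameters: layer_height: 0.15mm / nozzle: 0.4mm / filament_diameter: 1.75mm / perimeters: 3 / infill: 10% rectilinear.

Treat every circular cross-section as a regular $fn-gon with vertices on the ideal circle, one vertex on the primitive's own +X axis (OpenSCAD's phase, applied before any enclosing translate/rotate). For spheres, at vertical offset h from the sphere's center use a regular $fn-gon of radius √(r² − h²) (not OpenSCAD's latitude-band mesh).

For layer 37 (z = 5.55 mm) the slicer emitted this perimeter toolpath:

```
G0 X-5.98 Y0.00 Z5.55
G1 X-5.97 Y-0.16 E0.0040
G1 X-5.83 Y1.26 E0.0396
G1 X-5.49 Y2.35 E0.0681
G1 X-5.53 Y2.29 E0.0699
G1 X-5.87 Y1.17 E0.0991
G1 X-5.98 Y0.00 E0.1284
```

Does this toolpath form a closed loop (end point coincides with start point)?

yes

Start point (G0): (-5.98, 0.00). End point (last G1): the path returns to the start — closed.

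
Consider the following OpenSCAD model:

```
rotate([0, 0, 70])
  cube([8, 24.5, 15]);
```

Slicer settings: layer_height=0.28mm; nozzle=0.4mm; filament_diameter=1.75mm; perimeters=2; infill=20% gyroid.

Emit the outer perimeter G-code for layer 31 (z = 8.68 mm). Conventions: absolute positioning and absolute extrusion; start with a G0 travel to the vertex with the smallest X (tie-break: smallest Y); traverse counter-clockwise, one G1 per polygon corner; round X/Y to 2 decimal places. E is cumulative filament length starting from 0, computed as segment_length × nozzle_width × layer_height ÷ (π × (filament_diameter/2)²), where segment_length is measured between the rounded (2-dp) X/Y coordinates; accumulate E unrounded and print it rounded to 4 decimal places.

G0 X-23.02 Y8.38 Z8.68
G1 X0.00 Y0.00 E1.1407
G1 X2.74 Y7.52 E1.5134
G1 X-20.29 Y15.90 E2.6546
G1 X-23.02 Y8.38 E3.0271

At z = 8.68 mm: the 8×24.5 cube contributes its full rectangle; (whole slice rotated 70° about Z — lengths, areas and connectivity unchanged). The outline is a single polygon with 4 vertices. Extrusion per mm of travel: 0.4 × 0.28 / (π × 0.875²) = 0.046564. Accumulating E over each segment gives final E = 3.0271.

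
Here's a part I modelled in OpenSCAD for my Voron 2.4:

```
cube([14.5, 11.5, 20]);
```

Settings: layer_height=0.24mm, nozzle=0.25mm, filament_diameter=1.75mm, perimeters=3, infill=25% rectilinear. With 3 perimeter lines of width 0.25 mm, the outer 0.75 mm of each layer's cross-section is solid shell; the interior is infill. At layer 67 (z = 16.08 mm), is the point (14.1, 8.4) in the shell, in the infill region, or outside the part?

At z = 16.08 mm: the 14.5×11.5 cube contributes its full rectangle. Overall, the cross-section is a single solid region. The nearest boundary edge runs (14.50, 0.00)→(14.50, 11.50); distance from the point to it = 0.40 mm. The point is inside the cross-section, 0.40 mm from the nearest boundary — within the 0.75 mm shell band (3 × 0.25).

shell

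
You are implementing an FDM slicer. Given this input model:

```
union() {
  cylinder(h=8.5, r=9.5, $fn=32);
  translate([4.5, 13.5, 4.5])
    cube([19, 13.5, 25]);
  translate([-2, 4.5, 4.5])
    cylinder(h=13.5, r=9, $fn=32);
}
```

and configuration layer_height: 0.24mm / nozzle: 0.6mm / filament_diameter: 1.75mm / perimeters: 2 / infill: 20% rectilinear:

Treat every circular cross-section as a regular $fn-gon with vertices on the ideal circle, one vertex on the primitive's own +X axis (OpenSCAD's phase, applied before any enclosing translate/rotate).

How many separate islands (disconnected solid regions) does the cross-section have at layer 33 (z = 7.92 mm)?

At z = 7.92 mm: the r=9.5 cylinder contributes a regular 32-gon of circumradius 9.5; the cube at (4.5, 13.5) is present — its section is the full 19×13.5 rectangle; the cylinder at (-2, 4.5): section is a regular 32-gon, circumradius r=9; Combining (union): the regions partially overlap (shared area 177.08 mm²), so overlapping operands fuse into one piece — 2 connected regions. Overall, the cross-section has 2 separate islands. Island count = 2.

2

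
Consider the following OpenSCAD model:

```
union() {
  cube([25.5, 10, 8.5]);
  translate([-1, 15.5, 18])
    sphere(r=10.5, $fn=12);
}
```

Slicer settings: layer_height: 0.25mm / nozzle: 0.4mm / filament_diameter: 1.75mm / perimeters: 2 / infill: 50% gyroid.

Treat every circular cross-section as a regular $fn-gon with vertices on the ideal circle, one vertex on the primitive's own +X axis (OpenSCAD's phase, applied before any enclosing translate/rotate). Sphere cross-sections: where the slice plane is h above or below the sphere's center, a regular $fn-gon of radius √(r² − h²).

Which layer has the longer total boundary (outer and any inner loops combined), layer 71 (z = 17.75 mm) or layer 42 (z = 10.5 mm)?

Layer 71 (z = 17.75): the cube is not intersected at this z (z outside [0, 8.5]); the sphere at (-1, 15.5): section is a regular 12-gon, circumradius = √(r²−h²) = √(10.5²−0.25²) = 10.497 (perimeter = 2·12·10.497·sin(180°/12) = 65.20 mm); Combining (union): only the r=10.5 sphere at (-1, 15.5) is present, so the union is just that shape — boundary = 65.20 mm. So its perimeter = 65.20 mm. Layer 42 (z = 10.5): the cube does not reach this height (z outside [0, 8.5]); the r=10.5 sphere at (-1, 15.5) slices to a regular 12-gon of circumradius 7.348 (√(r²−h²) with h=7.5 from center) (perimeter = 2·12·7.348·sin(180°/12) = 45.65 mm); Merging all regions: only the r=10.5 sphere at (-1, 15.5) is present, so the union is just that shape — boundary = 45.65 mm. So its perimeter = 45.65 mm. Layer 71 is larger (65.20 vs 45.65 mm).

layer 71 (z = 17.75 mm)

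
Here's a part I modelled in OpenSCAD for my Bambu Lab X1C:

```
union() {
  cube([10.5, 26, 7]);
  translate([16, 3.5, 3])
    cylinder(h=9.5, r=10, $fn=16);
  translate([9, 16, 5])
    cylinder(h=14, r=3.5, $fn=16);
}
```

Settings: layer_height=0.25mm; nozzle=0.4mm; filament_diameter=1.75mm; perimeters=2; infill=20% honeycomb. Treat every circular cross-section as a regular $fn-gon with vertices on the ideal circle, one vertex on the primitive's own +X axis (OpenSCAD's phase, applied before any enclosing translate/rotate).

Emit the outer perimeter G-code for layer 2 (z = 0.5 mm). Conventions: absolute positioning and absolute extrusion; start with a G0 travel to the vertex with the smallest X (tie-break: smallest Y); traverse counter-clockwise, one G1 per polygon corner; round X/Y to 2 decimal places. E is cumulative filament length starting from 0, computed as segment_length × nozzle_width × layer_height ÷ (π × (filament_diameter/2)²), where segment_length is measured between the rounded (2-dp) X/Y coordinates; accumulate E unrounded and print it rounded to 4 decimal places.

At z = 0.5 mm: the cube is present — its section is the full 10.5×26 rectangle; the cylinder at (16, 3.5) does not reach this height (z outside [3, 12.5]); the cylinder at (9, 16) is not intersected at this z (z outside [5, 19]); Taking the union: only the 10.5×26 cube is present, so the union is just that shape — 1 connected region. The outline is a single polygon with 4 vertices. Extrusion per mm of travel: 0.4 × 0.25 / (π × 0.875²) = 0.041575. Accumulating E over each segment gives final E = 3.0350.

G0 X0.00 Y0.00 Z0.50
G1 X10.50 Y0.00 E0.4365
G1 X10.50 Y26.00 E1.5175
G1 X0.00 Y26.00 E1.9540
G1 X0.00 Y0.00 E3.0350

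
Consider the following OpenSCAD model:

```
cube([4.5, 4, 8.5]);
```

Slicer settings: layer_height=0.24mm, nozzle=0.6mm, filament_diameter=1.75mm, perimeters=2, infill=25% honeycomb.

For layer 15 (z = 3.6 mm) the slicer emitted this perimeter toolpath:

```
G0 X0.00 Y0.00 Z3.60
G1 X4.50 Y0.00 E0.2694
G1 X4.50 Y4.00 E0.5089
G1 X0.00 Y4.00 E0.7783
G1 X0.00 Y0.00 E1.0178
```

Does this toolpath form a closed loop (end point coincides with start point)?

Start point (G0): (0.00, 0.00). End point (last G1): the path returns to the start — closed.

yes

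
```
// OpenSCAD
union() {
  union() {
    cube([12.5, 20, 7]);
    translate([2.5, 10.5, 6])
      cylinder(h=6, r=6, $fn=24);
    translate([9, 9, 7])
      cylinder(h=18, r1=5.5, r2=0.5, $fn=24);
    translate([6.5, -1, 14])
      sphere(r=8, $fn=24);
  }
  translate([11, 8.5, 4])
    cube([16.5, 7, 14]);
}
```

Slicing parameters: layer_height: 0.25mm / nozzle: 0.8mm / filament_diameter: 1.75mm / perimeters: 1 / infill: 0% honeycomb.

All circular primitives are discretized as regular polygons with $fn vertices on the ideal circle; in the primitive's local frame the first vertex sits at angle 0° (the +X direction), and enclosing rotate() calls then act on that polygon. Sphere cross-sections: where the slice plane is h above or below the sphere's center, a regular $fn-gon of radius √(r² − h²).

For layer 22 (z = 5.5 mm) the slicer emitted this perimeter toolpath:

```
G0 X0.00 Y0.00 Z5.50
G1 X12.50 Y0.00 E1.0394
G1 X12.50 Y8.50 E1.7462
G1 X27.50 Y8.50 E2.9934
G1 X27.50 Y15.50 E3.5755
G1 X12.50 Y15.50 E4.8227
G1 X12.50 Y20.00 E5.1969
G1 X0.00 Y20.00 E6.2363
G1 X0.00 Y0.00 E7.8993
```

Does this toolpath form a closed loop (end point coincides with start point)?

yes

Start point (G0): (0.00, 0.00). End point (last G1): the path returns to the start — closed.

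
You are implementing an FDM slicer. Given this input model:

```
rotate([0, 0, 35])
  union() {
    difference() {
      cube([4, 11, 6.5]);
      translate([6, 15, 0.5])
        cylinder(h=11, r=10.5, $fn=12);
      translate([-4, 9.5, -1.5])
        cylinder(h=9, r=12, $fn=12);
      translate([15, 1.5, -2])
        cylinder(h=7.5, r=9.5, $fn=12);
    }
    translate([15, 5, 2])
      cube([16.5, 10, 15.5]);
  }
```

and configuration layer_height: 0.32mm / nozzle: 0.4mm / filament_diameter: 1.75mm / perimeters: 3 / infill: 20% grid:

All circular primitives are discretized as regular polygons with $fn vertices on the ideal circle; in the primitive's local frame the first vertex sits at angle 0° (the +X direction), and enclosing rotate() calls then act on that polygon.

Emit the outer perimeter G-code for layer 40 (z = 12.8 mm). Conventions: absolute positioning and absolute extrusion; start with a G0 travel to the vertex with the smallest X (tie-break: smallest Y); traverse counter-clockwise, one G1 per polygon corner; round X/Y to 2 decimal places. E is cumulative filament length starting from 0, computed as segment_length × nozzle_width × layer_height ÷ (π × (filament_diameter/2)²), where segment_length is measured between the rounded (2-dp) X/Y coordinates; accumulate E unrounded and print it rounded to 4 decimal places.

G0 X3.68 Y20.89 Z12.80
G1 X9.42 Y12.70 E0.5322
G1 X22.94 Y22.16 E1.4103
G1 X17.20 Y30.35 E1.9426
G1 X3.68 Y20.89 E2.8207

At z = 12.8 mm: the cube is not intersected at this z (z outside [0, 6.5]); the cylinder at (6, 15) does not reach this height (z outside [0.5, 11.5]); the cylinder at (-4, 9.5) is absent (z outside [-1.5, 7.5]); the cylinder at (15, 1.5) is not intersected at this z (z outside [-2, 5.5]); Subtracting the remaining from the first: the first operand is absent here, so nothing remains; the cube at (15, 5) (footprint 16.5×10) is included at this height; Taking the union: only the 16.5×10 cube at (15, 5) is present, so the union is just that shape — 1 connected region; (rotated 35° about Z; rotation is an isometry so areas/perimeters/island counts are preserved). The outline is a single polygon with 4 vertices. Extrusion per mm of travel: 0.4 × 0.32 / (π × 0.875²) = 0.053216. Accumulating E over each segment gives final E = 2.8207.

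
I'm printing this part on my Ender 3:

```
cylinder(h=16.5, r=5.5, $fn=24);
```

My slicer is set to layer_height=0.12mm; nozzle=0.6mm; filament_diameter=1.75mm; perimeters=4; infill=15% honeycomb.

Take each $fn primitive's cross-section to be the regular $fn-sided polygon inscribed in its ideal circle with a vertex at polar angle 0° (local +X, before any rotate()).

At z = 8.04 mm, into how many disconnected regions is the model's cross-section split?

At z = 8.04 mm: the r=5.5 cylinder contributes a regular 24-gon of circumradius 5.5. The result has 1 disconnected region.

1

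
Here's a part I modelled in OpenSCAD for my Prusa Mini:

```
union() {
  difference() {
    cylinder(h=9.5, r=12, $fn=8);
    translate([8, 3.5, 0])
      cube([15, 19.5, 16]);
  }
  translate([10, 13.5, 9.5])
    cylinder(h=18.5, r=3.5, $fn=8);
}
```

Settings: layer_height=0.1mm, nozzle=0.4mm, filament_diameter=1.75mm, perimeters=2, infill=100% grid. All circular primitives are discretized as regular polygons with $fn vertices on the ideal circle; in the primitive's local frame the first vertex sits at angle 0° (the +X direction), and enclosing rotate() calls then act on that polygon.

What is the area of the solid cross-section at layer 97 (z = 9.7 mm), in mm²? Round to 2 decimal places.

At z = 9.7 mm: the cylinder is absent (z outside [0, 9.5]); the cube at (8, 3.5) (footprint 15×19.5) is included at this height (area 292.50 mm²); Subtracting the remaining from the first: the first operand is absent here, so nothing remains; the r=3.5 cylinder at (10, 13.5) gives a regular 8-gon of circumradius 3.5 (constant along its height) (area = (8/2)·3.500²·sin(360°/8) = 34.65 mm²); Combining (union): only the r=3.5 cylinder at (10, 13.5) is present, so the union is just that shape — area = 34.65 mm². Overall, the cross-section is a single solid region. Net area = 34.65 mm².

34.65 mm²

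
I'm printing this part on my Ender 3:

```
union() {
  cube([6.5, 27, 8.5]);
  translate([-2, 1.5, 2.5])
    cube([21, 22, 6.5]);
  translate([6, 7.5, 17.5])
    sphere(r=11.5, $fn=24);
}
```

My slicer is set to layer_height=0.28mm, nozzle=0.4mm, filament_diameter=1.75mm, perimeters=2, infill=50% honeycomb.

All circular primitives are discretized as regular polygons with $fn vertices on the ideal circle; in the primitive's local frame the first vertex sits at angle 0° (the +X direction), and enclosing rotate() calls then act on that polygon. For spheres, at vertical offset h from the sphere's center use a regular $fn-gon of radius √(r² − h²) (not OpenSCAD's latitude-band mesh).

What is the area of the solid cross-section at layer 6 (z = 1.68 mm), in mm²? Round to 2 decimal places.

175.50 mm²

At z = 1.68 mm: the cube (footprint 6.5×27) is included at this height (area 175.50 mm²); the cube at (-2, 1.5) does not reach this height (z outside [2.5, 9]); the sphere at (6, 7.5) does not reach this height (|z−center|=15.820 > r=11.5); Merging all regions: only the 6.5×27 cube is present, so the union is just that shape — area = 175.50 mm². Overall, the cross-section is a single solid region. Net area = 175.50 mm².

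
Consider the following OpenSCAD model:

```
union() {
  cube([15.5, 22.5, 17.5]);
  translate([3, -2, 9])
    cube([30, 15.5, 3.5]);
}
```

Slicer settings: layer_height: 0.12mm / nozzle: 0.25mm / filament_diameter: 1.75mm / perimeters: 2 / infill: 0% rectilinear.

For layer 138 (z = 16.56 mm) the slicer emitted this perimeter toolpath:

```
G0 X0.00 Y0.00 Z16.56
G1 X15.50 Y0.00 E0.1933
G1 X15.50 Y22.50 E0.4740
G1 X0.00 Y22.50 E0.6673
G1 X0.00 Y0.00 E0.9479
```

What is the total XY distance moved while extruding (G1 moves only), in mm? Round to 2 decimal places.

76.00 mm

Sum the Euclidean lengths of each G1 segment: total = 76.00 mm.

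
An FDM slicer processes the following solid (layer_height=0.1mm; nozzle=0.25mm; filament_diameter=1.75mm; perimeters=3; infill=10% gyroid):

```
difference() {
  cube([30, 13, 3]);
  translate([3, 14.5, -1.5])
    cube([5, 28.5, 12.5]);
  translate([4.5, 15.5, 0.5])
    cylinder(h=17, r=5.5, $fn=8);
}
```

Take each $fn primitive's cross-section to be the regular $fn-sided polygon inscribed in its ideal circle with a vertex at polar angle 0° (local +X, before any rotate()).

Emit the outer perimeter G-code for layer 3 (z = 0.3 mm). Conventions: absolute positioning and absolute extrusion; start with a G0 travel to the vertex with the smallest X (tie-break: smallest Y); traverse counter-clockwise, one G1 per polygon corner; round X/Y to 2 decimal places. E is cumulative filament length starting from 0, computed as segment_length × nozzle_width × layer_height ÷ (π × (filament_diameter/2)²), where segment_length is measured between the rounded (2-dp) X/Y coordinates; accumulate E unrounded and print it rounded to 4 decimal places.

G0 X0.00 Y0.00 Z0.30
G1 X30.00 Y0.00 E0.3118
G1 X30.00 Y13.00 E0.4469
G1 X0.00 Y13.00 E0.7587
G1 X0.00 Y0.00 E0.8939

At z = 0.3 mm: the cube is present — its section is the full 30×13 rectangle; the cube at (3, 14.5) is present — its section is the full 5×28.5 rectangle; the cylinder at (4.5, 15.5) is not intersected at this z (z outside [0.5, 17.5]); Subtracting the remaining from the first: starting from the 30×13 cube, the 5×28.5 cube at (3, 14.5) misses the remaining region (no effect) — 1 connected region. The outline is a single polygon with 4 vertices. Extrusion per mm of travel: 0.25 × 0.1 / (π × 0.875²) = 0.010394. Accumulating E over each segment gives final E = 0.8939.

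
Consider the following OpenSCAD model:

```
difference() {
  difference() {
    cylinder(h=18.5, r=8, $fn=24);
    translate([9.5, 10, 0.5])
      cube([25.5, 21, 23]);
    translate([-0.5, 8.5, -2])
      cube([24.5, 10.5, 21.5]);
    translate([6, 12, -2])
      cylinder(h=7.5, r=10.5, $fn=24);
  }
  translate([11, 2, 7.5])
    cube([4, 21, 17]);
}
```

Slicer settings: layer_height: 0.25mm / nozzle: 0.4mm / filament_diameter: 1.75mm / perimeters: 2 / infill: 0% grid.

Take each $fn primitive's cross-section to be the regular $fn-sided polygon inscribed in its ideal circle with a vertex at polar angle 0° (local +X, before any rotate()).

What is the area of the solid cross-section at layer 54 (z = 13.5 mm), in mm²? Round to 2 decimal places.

At z = 13.5 mm: the r=8 cylinder contributes a regular 24-gon of circumradius 8 (area = (24/2)·8.000²·sin(360°/24) = 198.77 mm²); the cube at (9.5, 10) (footprint 25.5×21) is included at this height (area 535.50 mm²); the cube at (-0.5, 8.5) is present — its section is the full 24.5×10.5 rectangle (area 257.25 mm²); the cylinder at (6, 12) is absent (z outside [-2, 5.5]); Subtracting the remaining from the first: starting from the r=8 cylinder (198.77 mm²), the 25.5×21 cube at (9.5, 10) misses the remaining region (no effect); the 24.5×10.5 cube at (-0.5, 8.5) misses the remaining region (no effect) — area = 198.77 mm²; the cube at (11, 2) is present — its section is the full 4×21 rectangle (area 84.00 mm²); Taking the first minus the rest: starting from that combined region (198.77 mm²), the 4×21 cube at (11, 2) misses the remaining region (no effect) — area = 198.77 mm². Overall, the cross-section is a single solid region. Net area = 198.77 mm².

198.77 mm²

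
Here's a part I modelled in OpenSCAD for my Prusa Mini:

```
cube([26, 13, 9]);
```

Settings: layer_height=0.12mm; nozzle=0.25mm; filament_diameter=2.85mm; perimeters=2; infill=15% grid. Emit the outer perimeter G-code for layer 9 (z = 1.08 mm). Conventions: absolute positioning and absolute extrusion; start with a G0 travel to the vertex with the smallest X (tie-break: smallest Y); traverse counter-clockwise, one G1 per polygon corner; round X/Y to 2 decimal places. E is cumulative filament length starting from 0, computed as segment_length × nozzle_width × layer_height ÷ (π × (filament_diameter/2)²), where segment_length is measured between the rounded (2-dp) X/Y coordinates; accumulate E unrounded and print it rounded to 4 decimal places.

At z = 1.08 mm: the 26×13 cube contributes its full rectangle. The outline is a single polygon with 4 vertices. Extrusion per mm of travel: 0.25 × 0.12 / (π × 1.425²) = 0.004703. Accumulating E over each segment gives final E = 0.3668.

G0 X0.00 Y0.00 Z1.08
G1 X26.00 Y0.00 E0.1223
G1 X26.00 Y13.00 E0.1834
G1 X0.00 Y13.00 E0.3057
G1 X0.00 Y0.00 E0.3668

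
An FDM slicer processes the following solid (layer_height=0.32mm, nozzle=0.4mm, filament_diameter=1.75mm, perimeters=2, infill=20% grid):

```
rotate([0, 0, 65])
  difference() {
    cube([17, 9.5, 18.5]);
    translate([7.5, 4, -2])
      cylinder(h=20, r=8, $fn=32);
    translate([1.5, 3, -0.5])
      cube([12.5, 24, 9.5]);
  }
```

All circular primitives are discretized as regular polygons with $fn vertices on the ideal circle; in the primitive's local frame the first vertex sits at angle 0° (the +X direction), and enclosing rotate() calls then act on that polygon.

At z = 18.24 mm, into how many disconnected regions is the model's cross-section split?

At z = 18.24 mm: the 17×9.5 cube contributes its full rectangle; the cylinder at (7.5, 4) does not reach this height (z outside [-2, 18]); the cube at (1.5, 3) does not reach this height (z outside [-0.5, 9]); After the difference (first − rest): none of the subtracted shapes is present at this height, so the 17×9.5 cube is unchanged — 1 connected region; (whole slice rotated 65° about Z — lengths, areas and connectivity unchanged). The result has 1 disconnected region.

1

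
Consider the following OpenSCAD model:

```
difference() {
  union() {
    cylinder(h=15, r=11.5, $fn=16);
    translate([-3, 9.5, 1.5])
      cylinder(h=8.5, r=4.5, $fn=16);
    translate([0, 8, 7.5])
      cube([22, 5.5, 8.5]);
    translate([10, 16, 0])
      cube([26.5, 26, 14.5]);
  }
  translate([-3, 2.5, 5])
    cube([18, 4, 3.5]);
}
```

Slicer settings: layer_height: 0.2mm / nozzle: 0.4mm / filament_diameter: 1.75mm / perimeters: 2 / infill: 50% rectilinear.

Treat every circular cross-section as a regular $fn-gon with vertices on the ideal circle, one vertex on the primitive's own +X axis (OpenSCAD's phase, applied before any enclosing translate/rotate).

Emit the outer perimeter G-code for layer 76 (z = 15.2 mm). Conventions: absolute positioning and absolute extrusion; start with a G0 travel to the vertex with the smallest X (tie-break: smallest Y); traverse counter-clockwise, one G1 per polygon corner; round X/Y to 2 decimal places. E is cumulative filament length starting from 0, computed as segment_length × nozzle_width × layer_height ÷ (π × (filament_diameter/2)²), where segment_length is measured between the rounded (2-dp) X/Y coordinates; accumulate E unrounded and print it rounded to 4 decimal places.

G0 X0.00 Y8.00 Z15.20
G1 X22.00 Y8.00 E0.7317
G1 X22.00 Y13.50 E0.9147
G1 X0.00 Y13.50 E1.6464
G1 X0.00 Y8.00 E1.8293

At z = 15.2 mm: the cylinder is absent (z outside [0, 15]); the cylinder at (-3, 9.5) is absent (z outside [1.5, 10]); the cube at (0, 8) (footprint 22×5.5) is included at this height; the cube at (10, 16) is not intersected at this z (z outside [0, 14.5]); Combining (union): only the 22×5.5 cube at (0, 8) is present, so the union is just that shape — 1 connected region; the cube at (-3, 2.5) is absent (z outside [5, 8.5]); After the difference (first − rest): none of the subtracted shapes is present at this height, so the result so far is unchanged — 1 connected region. The outline is a single polygon with 4 vertices. Extrusion per mm of travel: 0.4 × 0.2 / (π × 0.875²) = 0.033260. Accumulating E over each segment gives final E = 1.8293.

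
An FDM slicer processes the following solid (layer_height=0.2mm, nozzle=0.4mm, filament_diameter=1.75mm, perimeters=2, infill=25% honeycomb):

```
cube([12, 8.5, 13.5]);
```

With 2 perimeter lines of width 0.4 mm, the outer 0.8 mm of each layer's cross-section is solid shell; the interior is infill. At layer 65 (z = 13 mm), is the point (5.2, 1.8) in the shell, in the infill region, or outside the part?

infill

At z = 13 mm: the 12×8.5 cube contributes its full rectangle. Overall, the cross-section is a single solid region. The nearest boundary edge runs (0.00, 0.00)→(12.00, 0.00); distance from the point to it = 1.80 mm. The point is inside the cross-section and 1.80 mm from the nearest boundary — more than the 0.8 mm shell width (2 × 0.4), so it's in the infill interior.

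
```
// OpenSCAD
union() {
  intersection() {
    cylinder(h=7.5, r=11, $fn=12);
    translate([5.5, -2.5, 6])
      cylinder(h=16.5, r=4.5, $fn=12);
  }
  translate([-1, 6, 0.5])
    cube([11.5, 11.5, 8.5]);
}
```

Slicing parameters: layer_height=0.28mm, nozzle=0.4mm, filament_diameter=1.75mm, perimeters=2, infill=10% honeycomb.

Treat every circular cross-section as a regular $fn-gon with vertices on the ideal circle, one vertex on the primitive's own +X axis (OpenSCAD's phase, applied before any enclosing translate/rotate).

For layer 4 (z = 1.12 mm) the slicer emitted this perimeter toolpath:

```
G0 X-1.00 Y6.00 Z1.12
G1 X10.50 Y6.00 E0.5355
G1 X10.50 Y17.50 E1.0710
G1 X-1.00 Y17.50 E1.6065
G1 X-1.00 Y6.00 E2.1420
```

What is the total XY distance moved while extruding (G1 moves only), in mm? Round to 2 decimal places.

46.00 mm

Sum the Euclidean lengths of each G1 segment: total = 46.00 mm.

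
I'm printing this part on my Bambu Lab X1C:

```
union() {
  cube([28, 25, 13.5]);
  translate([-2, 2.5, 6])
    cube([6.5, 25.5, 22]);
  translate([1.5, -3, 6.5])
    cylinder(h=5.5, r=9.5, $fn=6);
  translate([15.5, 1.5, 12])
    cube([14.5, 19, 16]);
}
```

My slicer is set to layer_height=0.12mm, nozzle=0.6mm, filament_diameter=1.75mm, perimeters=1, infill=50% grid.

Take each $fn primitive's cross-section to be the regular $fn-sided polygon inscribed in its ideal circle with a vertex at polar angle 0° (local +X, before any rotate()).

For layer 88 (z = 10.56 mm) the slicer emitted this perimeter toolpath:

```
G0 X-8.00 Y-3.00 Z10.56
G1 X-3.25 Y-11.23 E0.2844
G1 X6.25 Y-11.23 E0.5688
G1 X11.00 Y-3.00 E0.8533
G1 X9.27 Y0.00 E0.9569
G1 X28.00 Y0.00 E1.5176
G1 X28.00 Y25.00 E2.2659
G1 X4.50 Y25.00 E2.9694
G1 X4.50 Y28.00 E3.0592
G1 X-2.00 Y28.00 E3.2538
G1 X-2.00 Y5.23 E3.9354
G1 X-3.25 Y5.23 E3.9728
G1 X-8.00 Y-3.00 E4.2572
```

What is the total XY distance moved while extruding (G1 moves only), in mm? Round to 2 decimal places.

Sum the Euclidean lengths of each G1 segment: total = 142.22 mm.

142.22 mm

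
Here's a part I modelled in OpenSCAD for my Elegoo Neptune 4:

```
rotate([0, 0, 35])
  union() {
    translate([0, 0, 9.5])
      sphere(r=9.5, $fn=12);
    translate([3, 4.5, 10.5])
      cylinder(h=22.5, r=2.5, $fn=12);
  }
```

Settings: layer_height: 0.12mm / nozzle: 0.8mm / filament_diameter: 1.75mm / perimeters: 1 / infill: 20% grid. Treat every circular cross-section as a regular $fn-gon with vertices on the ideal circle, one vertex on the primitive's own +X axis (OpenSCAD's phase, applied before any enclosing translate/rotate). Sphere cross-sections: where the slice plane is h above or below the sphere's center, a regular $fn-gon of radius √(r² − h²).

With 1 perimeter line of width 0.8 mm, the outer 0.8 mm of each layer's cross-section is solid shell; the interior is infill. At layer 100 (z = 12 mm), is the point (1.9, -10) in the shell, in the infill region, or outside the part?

outside

At z = 12 mm: the r=9.5 sphere slices to a regular 12-gon of circumradius 9.165 (√(r²−h²) with h=2.5 from center); the r=2.5 cylinder at (3, 4.5) contributes a regular 12-gon of circumradius 2.5; Combining (union): the r=2.5 cylinder at (3, 4.5) lies entirely inside the r=9.5 sphere, so the union is just the r=9.5 sphere — 1 connected region; (whole slice rotated 35° about Z — lengths, areas and connectivity unchanged). Overall, the cross-section is a single solid region. Undo the 35° rotation: the query point maps to (-4.179, -9.281) in the un-rotated model frame. The nearest boundary edge runs (-0.00, -9.17)→(-4.58, -7.94); distance from the point to it = 1.19 mm. The point is not inside any of the regions above, so it lies outside the cross-section (1.19 mm from the nearest boundary).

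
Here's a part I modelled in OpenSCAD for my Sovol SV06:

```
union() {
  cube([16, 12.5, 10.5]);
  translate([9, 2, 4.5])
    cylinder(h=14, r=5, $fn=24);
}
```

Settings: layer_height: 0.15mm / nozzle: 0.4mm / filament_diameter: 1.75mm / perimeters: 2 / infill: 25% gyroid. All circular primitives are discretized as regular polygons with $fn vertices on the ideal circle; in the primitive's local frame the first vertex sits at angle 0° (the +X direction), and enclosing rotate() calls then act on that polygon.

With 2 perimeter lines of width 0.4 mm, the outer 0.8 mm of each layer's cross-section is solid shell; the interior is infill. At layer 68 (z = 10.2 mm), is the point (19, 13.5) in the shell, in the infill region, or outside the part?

outside

At z = 10.2 mm: the 16×12.5 cube contributes its full rectangle; the r=5 cylinder at (9, 2) contributes a regular 24-gon of circumradius 5; Merging all regions: the regions partially overlap (shared area 58.16 mm²), so overlapping operands fuse into one piece — 1 connected region. Overall, the cross-section is a single solid region. The nearest boundary edge runs (0.00, 12.50)→(16.00, 12.50); distance from the point to it = 3.16 mm. The point is not inside any of the regions above, so it lies outside the cross-section (3.16 mm from the nearest boundary).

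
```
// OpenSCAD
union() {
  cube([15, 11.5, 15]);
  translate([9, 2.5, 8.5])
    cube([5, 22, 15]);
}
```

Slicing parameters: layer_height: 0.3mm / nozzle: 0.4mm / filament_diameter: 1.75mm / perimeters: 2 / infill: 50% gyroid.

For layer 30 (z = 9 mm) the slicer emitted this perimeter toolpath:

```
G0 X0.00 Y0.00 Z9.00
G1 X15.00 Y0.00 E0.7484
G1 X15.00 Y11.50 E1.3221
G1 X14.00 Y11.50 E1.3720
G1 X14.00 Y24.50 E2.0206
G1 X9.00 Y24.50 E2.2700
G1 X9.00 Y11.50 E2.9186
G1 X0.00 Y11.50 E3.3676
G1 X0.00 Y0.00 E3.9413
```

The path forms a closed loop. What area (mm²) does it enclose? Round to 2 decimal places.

237.50 mm²

Apply the shoelace formula to the sequence of (X, Y) vertices; enclosed area = 237.50 mm².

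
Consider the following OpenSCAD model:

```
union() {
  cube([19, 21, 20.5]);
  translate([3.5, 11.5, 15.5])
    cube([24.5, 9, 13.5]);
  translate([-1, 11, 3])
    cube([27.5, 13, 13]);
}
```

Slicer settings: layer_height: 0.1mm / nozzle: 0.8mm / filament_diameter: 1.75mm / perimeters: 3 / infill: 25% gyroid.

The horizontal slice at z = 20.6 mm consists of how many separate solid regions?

At z = 20.6 mm: the cube is not intersected at this z (z outside [0, 20.5]); the cube at (3.5, 11.5) (footprint 24.5×9) is included at this height; the cube at (-1, 11) is not intersected at this z (z outside [3, 16]); Taking the union: only the 24.5×9 cube at (3.5, 11.5) is present, so the union is just that shape — 1 connected region. The result has 1 disconnected region.

1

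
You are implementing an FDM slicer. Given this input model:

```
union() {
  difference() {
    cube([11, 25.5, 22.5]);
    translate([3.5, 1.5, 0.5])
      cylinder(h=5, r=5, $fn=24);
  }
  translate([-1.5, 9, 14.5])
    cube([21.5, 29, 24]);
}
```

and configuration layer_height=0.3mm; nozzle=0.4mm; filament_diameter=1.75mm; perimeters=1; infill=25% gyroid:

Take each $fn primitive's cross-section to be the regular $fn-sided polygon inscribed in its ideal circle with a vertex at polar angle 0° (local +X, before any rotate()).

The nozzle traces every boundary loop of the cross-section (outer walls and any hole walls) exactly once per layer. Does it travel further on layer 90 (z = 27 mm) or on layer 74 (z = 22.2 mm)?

Layer 90 (z = 27): the cube is absent (z outside [0, 22.5]); the cylinder at (3.5, 1.5) is absent (z outside [0.5, 5.5]); Subtracting the remaining from the first: the first operand is absent here, so nothing remains; the 21.5×29 cube at (-1.5, 9) contributes its full rectangle (perimeter 101.00 mm); Combining (union): only the 21.5×29 cube at (-1.5, 9) is present, so the union is just that shape — boundary = 101.00 mm. So its perimeter = 101.00 mm. Layer 74 (z = 22.2): the 11×25.5 cube contributes its full rectangle (perimeter 73.00 mm); the cylinder at (3.5, 1.5) is absent (z outside [0.5, 5.5]); After the difference (first − rest): none of the subtracted shapes is present at this height, so the 11×25.5 cube is unchanged — boundary = 73.00 mm; the cube at (-1.5, 9) (footprint 21.5×29) is included at this height (perimeter 101.00 mm); Merging all regions: the regions partially overlap (shared area 181.50 mm²), so the edge portions inside another operand are dropped and the merged outline is re-measured after clipping — boundary = 119.00 mm. So its perimeter = 119.00 mm. Layer 74 is larger (119.00 vs 101.00 mm).

layer 74 (z = 22.2 mm)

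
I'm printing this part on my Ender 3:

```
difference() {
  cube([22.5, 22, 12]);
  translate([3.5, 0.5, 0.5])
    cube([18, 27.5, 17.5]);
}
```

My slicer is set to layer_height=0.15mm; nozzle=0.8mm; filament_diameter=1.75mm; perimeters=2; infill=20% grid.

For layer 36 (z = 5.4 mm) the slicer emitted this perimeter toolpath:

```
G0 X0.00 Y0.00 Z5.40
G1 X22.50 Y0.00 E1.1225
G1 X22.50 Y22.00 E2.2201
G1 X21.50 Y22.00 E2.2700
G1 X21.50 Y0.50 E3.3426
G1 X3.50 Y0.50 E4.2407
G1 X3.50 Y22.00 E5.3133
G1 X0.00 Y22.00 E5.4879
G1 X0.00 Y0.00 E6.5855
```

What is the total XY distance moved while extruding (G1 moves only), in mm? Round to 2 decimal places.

132.00 mm

Sum the Euclidean lengths of each G1 segment: total = 132.00 mm.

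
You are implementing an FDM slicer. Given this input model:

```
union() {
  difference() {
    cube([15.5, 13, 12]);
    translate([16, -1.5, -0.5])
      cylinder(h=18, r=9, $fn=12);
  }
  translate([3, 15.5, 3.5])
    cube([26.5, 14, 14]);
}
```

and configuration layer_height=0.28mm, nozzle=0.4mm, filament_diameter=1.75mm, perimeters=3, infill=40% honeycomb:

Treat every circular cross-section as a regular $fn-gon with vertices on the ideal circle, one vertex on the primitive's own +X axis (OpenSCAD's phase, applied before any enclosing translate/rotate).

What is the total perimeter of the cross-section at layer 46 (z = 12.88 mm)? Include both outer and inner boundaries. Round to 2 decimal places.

At z = 12.88 mm: the cube does not reach this height (z outside [0, 12]); the cylinder at (16, -1.5): section is a regular 12-gon, circumradius r=9 (perimeter = 2·12·9.000·sin(180°/12) = 55.90 mm); Taking the first minus the rest: the first operand is absent here, so nothing remains; the cube at (3, 15.5) (footprint 26.5×14) is included at this height (perimeter 81.00 mm); Merging all regions: only the 26.5×14 cube at (3, 15.5) is present, so the union is just that shape — boundary = 81.00 mm. Overall, the cross-section is a single solid region. Total boundary length (outer) = 81.00 mm.

81.00 mm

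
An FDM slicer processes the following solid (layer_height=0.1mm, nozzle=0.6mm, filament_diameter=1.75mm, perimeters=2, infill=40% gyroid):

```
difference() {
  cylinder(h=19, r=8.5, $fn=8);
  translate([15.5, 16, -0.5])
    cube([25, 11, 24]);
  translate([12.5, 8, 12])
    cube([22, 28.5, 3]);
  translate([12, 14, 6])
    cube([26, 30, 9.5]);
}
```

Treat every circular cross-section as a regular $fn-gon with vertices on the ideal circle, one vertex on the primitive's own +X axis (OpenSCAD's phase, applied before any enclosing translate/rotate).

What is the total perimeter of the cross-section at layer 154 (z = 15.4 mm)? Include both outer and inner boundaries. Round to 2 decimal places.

52.04 mm

At z = 15.4 mm: the cylinder: section is a regular 8-gon, circumradius r=8.5 (perimeter = 2·8·8.500·sin(180°/8) = 52.04 mm); the cube at (15.5, 16) (footprint 25×11) is included at this height (perimeter 72.00 mm); the cube at (12.5, 8) does not reach this height (z outside [12, 15]); the cube at (12, 14) (footprint 26×30) is included at this height (perimeter 112.00 mm); After the difference (first − rest): starting from the r=8.5 cylinder, the 25×11 cube at (15.5, 16) misses the remaining region (no effect); the 26×30 cube at (12, 14) misses the remaining region (no effect) — boundary = 52.04 mm. Overall, the cross-section is a single solid region. Total boundary length (outer) = 52.04 mm.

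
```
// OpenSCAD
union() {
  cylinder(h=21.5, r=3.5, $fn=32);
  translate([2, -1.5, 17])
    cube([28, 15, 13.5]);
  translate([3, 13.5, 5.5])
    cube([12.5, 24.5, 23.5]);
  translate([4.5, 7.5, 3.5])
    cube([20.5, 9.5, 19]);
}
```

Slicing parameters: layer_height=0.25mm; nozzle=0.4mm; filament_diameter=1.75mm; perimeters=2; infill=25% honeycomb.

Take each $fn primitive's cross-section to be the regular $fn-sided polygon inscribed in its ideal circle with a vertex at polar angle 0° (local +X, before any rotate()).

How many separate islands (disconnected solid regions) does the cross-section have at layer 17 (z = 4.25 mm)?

2

At z = 4.25 mm: the r=3.5 cylinder gives a regular 32-gon of circumradius 3.5 (constant along its height); the cube at (2, -1.5) is absent (z outside [17, 30.5]); the cube at (3, 13.5) does not reach this height (z outside [5.5, 29]); the cube at (4.5, 7.5) (footprint 20.5×9.5) is included at this height; Combining (union): the 2 present regions are separate (no shared area or edge), so areas and boundary lengths simply add and each stays a separate island — 2 connected regions. Overall, the cross-section has 2 separate islands. Island count = 2.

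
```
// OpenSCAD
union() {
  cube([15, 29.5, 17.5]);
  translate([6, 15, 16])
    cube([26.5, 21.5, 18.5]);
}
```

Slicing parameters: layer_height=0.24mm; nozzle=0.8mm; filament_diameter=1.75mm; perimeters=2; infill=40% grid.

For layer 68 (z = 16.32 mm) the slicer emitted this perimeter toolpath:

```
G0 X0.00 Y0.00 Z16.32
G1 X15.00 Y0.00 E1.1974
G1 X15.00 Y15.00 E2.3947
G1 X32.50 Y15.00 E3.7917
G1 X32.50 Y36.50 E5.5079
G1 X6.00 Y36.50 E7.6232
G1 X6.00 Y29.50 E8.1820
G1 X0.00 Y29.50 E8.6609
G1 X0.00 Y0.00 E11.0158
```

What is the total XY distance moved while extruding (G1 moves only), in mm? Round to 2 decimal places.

Sum the Euclidean lengths of each G1 segment: total = 138.00 mm.

138.00 mm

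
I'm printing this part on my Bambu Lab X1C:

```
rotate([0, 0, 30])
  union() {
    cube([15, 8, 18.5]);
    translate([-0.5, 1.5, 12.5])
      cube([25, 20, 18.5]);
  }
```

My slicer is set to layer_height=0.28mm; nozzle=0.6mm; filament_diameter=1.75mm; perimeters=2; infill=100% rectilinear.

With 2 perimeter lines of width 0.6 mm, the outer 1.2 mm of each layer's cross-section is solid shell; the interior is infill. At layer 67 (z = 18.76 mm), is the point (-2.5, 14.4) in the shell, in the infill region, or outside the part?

At z = 18.76 mm: the cube does not reach this height (z outside [0, 18.5]); the 25×20 cube at (-0.5, 1.5) contributes its full rectangle; Combining (union): only the 25×20 cube at (-0.5, 1.5) is present, so the union is just that shape — 1 connected region; (rotated 30° about Z; rotation is an isometry so areas/perimeters/island counts are preserved). Overall, the cross-section is a single solid region. Undo the 30° rotation: the query point maps to (5.035, 13.721) in the un-rotated model frame. The nearest boundary edge runs (-0.50, 21.50)→(-0.50, 1.50); distance from the point to it = 5.53 mm. The point is inside the cross-section and 5.53 mm from the nearest boundary — more than the 1.2 mm shell width (2 × 0.6), so it's in the infill interior.

infill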